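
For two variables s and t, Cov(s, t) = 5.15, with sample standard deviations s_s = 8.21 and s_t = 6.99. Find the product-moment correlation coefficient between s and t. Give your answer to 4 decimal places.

0.0897

r = Cov(s,t) / (s_s · s_t) = 5.15 / (8.21 × 6.99)
  = 5.15 / 57.3879 ≈ 0.0897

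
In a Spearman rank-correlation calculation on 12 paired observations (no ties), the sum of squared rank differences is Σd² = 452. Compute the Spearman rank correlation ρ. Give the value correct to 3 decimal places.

ρ = 1 − 6Σd² / [n(n²−1)] = 1 − 6×452 / (12×143)
  = 1 − 2712/1716 = 1 − 1.5804 ≈ -0.580

-0.580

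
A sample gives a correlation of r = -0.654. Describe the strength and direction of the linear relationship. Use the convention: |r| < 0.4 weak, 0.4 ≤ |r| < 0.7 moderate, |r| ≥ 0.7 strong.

r = -0.654 < 0 so the relationship is negative.
|r| = 0.654, which falls in the moderate range.

moderate negative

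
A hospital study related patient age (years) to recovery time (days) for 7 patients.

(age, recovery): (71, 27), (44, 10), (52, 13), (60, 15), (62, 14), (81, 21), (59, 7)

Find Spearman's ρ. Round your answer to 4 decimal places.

0.8214

Rank age: 6, 1, 2, 4, 5, 7, 3
Rank recovery: 7, 2, 3, 5, 4, 6, 1
d = rank(age) − rank(recovery): -1, -1, -1, -1, 1, 1, 2; Σd² = 10
ρ = 1 − 6Σd² / [n(n²−1)] = 1 − 6×10 / (7×48) = 1 − 60/336 ≈ 0.8214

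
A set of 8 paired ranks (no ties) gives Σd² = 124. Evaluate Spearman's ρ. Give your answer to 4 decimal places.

-0.4762

ρ = 1 − 6Σd² / [n(n²−1)] = 1 − 6×124 / (8×63)
  = 1 − 744/504 = 1 − 1.47619 ≈ -0.4762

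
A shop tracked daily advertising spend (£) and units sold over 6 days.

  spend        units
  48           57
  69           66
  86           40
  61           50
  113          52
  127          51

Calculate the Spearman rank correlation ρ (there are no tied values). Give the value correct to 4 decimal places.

-0.2571

Rank spend: 1, 3, 4, 2, 5, 6
Rank units: 5, 6, 1, 2, 4, 3
d = rank(spend) − rank(units): -4, -3, 3, 0, 1, 3; Σd² = 44
ρ = 1 − 6Σd² / [n(n²−1)] = 1 − 6×44 / (6×35) = 1 − 264/210 ≈ -0.2571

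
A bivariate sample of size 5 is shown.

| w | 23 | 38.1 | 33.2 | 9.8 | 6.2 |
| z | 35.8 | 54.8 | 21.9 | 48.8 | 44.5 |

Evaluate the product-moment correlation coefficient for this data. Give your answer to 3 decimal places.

n = 5, Σw = 110.3, Σz = 205.8, Σw² = 3217.33, Σz² = 9125.98, Σwz = 4392.5
nΣwz − ΣwΣz = 21962.5 − 22699.74 = -737.24
nΣw² − (Σw)² = 16086.65 − 12166.09 = 3920.56; nΣz² − (Σz)² = 45629.9 − 42353.64 = 3276.26
r = -737.24 / √(3920.56 × 3276.26) = -737.24 / 3583.9606 ≈ -0.206

-0.206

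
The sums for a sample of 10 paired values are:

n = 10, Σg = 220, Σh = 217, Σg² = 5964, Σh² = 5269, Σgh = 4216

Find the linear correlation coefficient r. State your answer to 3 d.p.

r = (nΣgh − ΣgΣh) / √[(nΣg² − (Σg)²)(nΣh² − (Σh)²)]
Numerator: 10×4216 − 220×217 = -5580
Denominator: √[(59640 − 48400)(52690 − 47089)] = √[11240 × 5601] = 7934.4338
r = -5580 / 7934.4338 ≈ -0.703

-0.703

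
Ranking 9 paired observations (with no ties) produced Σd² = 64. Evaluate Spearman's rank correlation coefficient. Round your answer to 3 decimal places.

0.467

ρ = 1 − 6Σd² / [n(n²−1)] = 1 − 6×64 / (9×80)
  = 1 − 384/720 = 1 − 0.5333 ≈ 0.467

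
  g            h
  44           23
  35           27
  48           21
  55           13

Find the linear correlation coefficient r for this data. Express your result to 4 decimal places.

-0.9632

n = 4, Σg = 182, Σh = 84, Σg² = 8490, Σh² = 1868, Σgh = 3680
nΣgh − ΣgΣh = 14720 − 15288 = -568
nΣg² − (Σg)² = 33960 − 33124 = 836; nΣh² − (Σh)² = 7472 − 7056 = 416
r = -568 / √(836 × 416) = -568 / 589.7254 ≈ -0.9632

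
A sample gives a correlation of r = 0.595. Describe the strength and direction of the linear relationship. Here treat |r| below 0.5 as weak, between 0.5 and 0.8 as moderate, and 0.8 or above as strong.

moderate positive

r = 0.595 > 0 so the relationship is positive.
|r| = 0.595, which falls in the moderate range.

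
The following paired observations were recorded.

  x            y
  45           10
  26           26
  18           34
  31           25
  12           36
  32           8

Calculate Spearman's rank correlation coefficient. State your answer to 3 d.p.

Rank x: 6, 3, 2, 4, 1, 5
Rank y: 2, 4, 5, 3, 6, 1
d = rank(x) − rank(y): 4, -1, -3, 1, -5, 4; Σd² = 68
ρ = 1 − 6Σd² / [n(n²−1)] = 1 − 6×68 / (6×35) = 1 − 408/210 ≈ -0.943

-0.943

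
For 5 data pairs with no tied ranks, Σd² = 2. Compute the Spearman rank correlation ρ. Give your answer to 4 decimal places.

ρ = 1 − 6Σd² / [n(n²−1)] = 1 − 6×2 / (5×24)
  = 1 − 12/120 = 1 − 0.10000 ≈ 0.9000

0.9000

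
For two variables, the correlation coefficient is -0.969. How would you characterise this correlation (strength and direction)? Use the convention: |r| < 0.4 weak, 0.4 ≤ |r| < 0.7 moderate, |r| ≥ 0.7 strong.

r = -0.969 < 0 so the relationship is negative.
|r| = 0.969, which falls in the strong range.

strong negative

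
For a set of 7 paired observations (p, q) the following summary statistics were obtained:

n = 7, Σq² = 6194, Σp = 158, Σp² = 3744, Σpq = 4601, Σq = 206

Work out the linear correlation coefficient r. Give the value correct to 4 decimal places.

r = (nΣpq − ΣpΣq) / √[(nΣp² − (Σp)²)(nΣq² − (Σq)²)]
Numerator: 7×4601 − 158×206 = -341
Denominator: √[(26208 − 24964)(43358 − 42436)] = √[1244 × 922] = 1070.9659
r = -341 / 1070.9659 ≈ -0.3184

-0.3184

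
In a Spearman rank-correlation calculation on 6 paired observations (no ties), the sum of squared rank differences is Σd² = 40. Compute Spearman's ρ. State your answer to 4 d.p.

ρ = 1 − 6Σd² / [n(n²−1)] = 1 − 6×40 / (6×35)
  = 1 − 240/210 = 1 − 1.14286 ≈ -0.1429

-0.1429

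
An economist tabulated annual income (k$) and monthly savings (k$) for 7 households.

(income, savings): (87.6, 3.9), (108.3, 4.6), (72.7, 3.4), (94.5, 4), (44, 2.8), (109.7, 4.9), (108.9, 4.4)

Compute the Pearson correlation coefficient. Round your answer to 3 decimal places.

0.971

n = 7, Σx = 625.7, Σy = 28, Σx² = 59447.49, Σy² = 115.14, Σxy = 2604.89
nΣxy − ΣxΣy = 18234.23 − 17519.6 = 714.63
nΣx² − (Σx)² = 416132.43 − 391500.49 = 24631.94; nΣy² − (Σy)² = 805.98 − 784 = 21.98
r = 714.63 / √(24631.94 × 21.98) = 714.63 / 735.8057 ≈ 0.971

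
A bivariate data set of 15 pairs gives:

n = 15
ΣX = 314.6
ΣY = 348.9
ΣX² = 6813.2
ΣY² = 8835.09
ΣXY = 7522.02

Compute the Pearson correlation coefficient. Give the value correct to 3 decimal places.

r = (nΣXY − ΣXΣY) / √[(nΣX² − (ΣX)²)(nΣY² − (ΣY)²)]
Numerator: 15×7522.02 − 314.6×348.9 = 3066.36
Denominator: √[(102198 − 98973.16)(132526.35 − 121731.21)] = √[3224.84 × 10795.14] = 5900.2203
r = 3066.36 / 5900.2203 ≈ 0.520

0.520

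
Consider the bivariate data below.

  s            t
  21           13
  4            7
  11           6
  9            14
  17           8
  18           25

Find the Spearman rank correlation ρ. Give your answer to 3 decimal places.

Rank s: 6, 1, 3, 2, 4, 5
Rank t: 4, 2, 1, 5, 3, 6
d = rank(s) − rank(t): 2, -1, 2, -3, 1, -1; Σd² = 20
ρ = 1 − 6Σd² / [n(n²−1)] = 1 − 6×20 / (6×35) = 1 − 120/210 ≈ 0.429

0.429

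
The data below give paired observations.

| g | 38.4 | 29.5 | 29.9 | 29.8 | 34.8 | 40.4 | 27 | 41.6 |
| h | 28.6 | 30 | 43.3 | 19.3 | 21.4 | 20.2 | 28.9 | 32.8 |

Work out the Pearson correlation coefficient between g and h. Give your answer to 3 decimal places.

-0.183

n = 8, Σg = 271.4, Σh = 224.5, Σg² = 9429.62, Σh² = 6742.39, Σgh = 7558.63
nΣgh − ΣgΣh = 60469.04 − 60929.3 = -460.26
nΣg² − (Σg)² = 75436.96 − 73657.96 = 1779; nΣh² − (Σh)² = 53939.12 − 50400.25 = 3538.87
r = -460.26 / √(1779 × 3538.87) = -460.26 / 2509.1133 ≈ -0.183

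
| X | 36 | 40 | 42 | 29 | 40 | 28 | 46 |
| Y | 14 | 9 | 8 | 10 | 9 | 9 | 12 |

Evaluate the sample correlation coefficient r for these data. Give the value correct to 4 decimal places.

0.0789

n = 7, ΣX = 261, ΣY = 71, ΣX² = 10001, ΣY² = 747, ΣXY = 2654
nΣXY − ΣXΣY = 18578 − 18531 = 47
nΣX² − (ΣX)² = 70007 − 68121 = 1886; nΣY² − (ΣY)² = 5229 − 5041 = 188
r = 47 / √(1886 × 188) = 47 / 595.4561 ≈ 0.0789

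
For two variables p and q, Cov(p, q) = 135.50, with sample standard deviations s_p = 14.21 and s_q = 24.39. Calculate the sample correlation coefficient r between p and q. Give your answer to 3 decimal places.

0.391

r = Cov(p,q) / (s_p · s_q) = 135.50 / (14.21 × 24.39)
  = 135.50 / 346.5819 ≈ 0.391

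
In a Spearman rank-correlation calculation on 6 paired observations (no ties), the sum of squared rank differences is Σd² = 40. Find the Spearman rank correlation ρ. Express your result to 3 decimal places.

ρ = 1 − 6Σd² / [n(n²−1)] = 1 − 6×40 / (6×35)
  = 1 − 240/210 = 1 − 1.1429 ≈ -0.143

-0.143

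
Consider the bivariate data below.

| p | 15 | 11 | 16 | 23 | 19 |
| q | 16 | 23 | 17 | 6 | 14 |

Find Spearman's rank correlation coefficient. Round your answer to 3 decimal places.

Rank p: 2, 1, 3, 5, 4
Rank q: 3, 5, 4, 1, 2
d = rank(p) − rank(q): -1, -4, -1, 4, 2; Σd² = 38
ρ = 1 − 6Σd² / [n(n²−1)] = 1 − 6×38 / (5×24) = 1 − 228/120 ≈ -0.900

-0.900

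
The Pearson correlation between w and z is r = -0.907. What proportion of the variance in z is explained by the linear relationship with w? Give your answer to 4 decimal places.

r² = (-0.907)² = 0.8226

0.8226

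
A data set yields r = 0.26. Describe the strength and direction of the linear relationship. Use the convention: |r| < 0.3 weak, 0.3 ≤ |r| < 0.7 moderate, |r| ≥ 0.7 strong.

r = 0.26 > 0 so the relationship is positive.
|r| = 0.26, which falls in the weak range.

weak positive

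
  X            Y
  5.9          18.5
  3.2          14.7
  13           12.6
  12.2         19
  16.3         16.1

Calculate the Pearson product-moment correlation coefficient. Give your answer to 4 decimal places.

n = 5, ΣX = 50.6, ΣY = 80.9, ΣX² = 628.58, ΣY² = 1337.31, ΣXY = 814.22
nΣXY − ΣXΣY = 4071.1 − 4093.54 = -22.44
nΣX² − (ΣX)² = 3142.9 − 2560.36 = 582.54; nΣY² − (ΣY)² = 6686.55 − 6544.81 = 141.74
r = -22.44 / √(582.54 × 141.74) = -22.44 / 287.3486 ≈ -0.0781

-0.0781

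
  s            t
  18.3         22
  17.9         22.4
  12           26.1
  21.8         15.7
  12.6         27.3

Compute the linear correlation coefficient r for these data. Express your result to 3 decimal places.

n = 5, Σs = 82.6, Σt = 113.5, Σs² = 1433.3, Σt² = 2658.75, Σst = 1803
nΣst − ΣsΣt = 9015 − 9375.1 = -360.1
nΣs² − (Σs)² = 7166.5 − 6822.76 = 343.74; nΣt² − (Σt)² = 13293.75 − 12882.25 = 411.5
r = -360.1 / √(343.74 × 411.5) = -360.1 / 376.0971 ≈ -0.957

-0.957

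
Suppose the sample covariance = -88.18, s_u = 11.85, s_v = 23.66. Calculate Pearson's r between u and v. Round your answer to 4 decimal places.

-0.3145

r = Cov(u,v) / (s_u · s_v) = -88.18 / (11.85 × 23.66)
  = -88.18 / 280.3710 ≈ -0.3145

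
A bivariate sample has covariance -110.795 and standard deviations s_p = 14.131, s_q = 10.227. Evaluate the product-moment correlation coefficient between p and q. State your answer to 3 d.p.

-0.767

r = Cov(p,q) / (s_p · s_q) = -110.795 / (14.131 × 10.227)
  = -110.795 / 144.5177 ≈ -0.767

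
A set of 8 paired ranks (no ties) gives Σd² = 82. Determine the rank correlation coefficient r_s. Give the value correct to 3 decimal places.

ρ = 1 − 6Σd² / [n(n²−1)] = 1 − 6×82 / (8×63)
  = 1 − 492/504 = 1 − 0.9762 ≈ 0.024

0.024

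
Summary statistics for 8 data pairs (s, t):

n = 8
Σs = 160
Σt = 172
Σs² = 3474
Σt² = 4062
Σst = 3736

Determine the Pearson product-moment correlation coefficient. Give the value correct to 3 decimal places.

0.937

r = (nΣst − ΣsΣt) / √[(nΣs² − (Σs)²)(nΣt² − (Σt)²)]
Numerator: 8×3736 − 160×172 = 2368
Denominator: √[(27792 − 25600)(32496 − 29584)] = √[2192 × 2912] = 2526.4806
r = 2368 / 2526.4806 ≈ 0.937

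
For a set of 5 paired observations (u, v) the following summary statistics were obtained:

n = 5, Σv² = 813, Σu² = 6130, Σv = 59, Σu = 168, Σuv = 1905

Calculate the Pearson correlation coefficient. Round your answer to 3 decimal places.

r = (nΣuv − ΣuΣv) / √[(nΣu² − (Σu)²)(nΣv² − (Σv)²)]
Numerator: 5×1905 − 168×59 = -387
Denominator: √[(30650 − 28224)(4065 − 3481)] = √[2426 × 584] = 1190.2874
r = -387 / 1190.2874 ≈ -0.325

-0.325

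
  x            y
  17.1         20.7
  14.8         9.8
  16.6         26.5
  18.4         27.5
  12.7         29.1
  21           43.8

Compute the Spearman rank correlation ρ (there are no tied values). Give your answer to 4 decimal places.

0.3714

Rank x: 4, 2, 3, 5, 1, 6
Rank y: 2, 1, 3, 4, 5, 6
d = rank(x) − rank(y): 2, 1, 0, 1, -4, 0; Σd² = 22
ρ = 1 − 6Σd² / [n(n²−1)] = 1 − 6×22 / (6×35) = 1 − 132/210 ≈ 0.3714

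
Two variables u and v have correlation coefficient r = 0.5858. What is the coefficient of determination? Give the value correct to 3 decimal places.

0.343

r² = (0.5858)² = 0.343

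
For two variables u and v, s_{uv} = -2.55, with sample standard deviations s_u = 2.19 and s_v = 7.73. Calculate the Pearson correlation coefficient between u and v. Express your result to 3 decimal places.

r = Cov(u,v) / (s_u · s_v) = -2.55 / (2.19 × 7.73)
  = -2.55 / 16.9287 ≈ -0.151

-0.151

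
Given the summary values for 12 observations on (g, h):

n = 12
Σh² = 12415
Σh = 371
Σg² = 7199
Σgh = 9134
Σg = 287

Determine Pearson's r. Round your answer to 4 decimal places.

r = (nΣgh − ΣgΣh) / √[(nΣg² − (Σg)²)(nΣh² − (Σh)²)]
Numerator: 12×9134 − 287×371 = 3131
Denominator: √[(86388 − 82369)(148980 − 137641)] = √[4019 × 11339] = 6750.6623
r = 3131 / 6750.6623 ≈ 0.4638

0.4638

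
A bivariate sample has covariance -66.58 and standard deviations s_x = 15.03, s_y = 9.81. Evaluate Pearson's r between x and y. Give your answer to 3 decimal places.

-0.452

r = Cov(x,y) / (s_x · s_y) = -66.58 / (15.03 × 9.81)
  = -66.58 / 147.4443 ≈ -0.452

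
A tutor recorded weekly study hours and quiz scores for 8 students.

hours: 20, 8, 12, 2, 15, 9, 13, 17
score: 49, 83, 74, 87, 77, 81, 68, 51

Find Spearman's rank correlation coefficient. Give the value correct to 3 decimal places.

-0.929

Rank hours: 8, 2, 4, 1, 6, 3, 5, 7
Rank score: 1, 7, 4, 8, 5, 6, 3, 2
d = rank(hours) − rank(score): 7, -5, 0, -7, 1, -3, 2, 5; Σd² = 162
ρ = 1 − 6Σd² / [n(n²−1)] = 1 − 6×162 / (8×63) = 1 − 972/504 ≈ -0.929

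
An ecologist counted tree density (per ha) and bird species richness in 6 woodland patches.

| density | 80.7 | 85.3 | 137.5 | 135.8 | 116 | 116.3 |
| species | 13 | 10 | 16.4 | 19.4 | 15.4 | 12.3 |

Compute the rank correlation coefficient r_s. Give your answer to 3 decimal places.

Rank density: 1, 2, 6, 5, 3, 4
Rank species: 3, 1, 5, 6, 4, 2
d = rank(density) − rank(species): -2, 1, 1, -1, -1, 2; Σd² = 12
ρ = 1 − 6Σd² / [n(n²−1)] = 1 − 6×12 / (6×35) = 1 − 72/210 ≈ 0.657

0.657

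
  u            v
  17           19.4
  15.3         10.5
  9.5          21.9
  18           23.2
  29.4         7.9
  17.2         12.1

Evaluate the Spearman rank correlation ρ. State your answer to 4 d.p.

-0.2571

Rank u: 3, 2, 1, 5, 6, 4
Rank v: 4, 2, 5, 6, 1, 3
d = rank(u) − rank(v): -1, 0, -4, -1, 5, 1; Σd² = 44
ρ = 1 − 6Σd² / [n(n²−1)] = 1 − 6×44 / (6×35) = 1 − 264/210 ≈ -0.2571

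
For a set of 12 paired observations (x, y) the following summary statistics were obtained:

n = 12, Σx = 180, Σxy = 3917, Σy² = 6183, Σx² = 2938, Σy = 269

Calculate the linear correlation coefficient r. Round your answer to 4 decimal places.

r = (nΣxy − ΣxΣy) / √[(nΣx² − (Σx)²)(nΣy² − (Σy)²)]
Numerator: 12×3917 − 180×269 = -1416
Denominator: √[(35256 − 32400)(74196 − 72361)] = √[2856 × 1835] = 2289.2706
r = -1416 / 2289.2706 ≈ -0.6185

-0.6185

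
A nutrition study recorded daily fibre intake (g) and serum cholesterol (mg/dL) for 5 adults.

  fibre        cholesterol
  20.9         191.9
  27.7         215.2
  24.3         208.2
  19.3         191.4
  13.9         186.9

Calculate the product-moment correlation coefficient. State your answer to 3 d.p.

0.933

n = 5, Σx = 106.1, Σy = 993.6, Σx² = 2360.29, Σy² = 198049.46, Σxy = 21322.94
nΣxy − ΣxΣy = 106614.7 − 105420.96 = 1193.74
nΣx² − (Σx)² = 11801.45 − 11257.21 = 544.24; nΣy² − (Σy)² = 990247.3 − 987240.96 = 3006.34
r = 1193.74 / √(544.24 × 3006.34) = 1193.74 / 1279.1288 ≈ 0.933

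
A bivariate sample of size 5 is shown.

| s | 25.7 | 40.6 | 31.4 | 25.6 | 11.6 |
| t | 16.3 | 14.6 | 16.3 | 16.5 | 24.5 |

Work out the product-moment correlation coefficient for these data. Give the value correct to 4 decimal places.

n = 5, Σs = 134.9, Σt = 88.2, Σs² = 4084.73, Σt² = 1617.04, Σst = 2230.09
nΣst − ΣsΣt = 11150.45 − 11898.18 = -747.73
nΣs² − (Σs)² = 20423.65 − 18198.01 = 2225.64; nΣt² − (Σt)² = 8085.2 − 7779.24 = 305.96
r = -747.73 / √(2225.64 × 305.96) = -747.73 / 825.2011 ≈ -0.9061

-0.9061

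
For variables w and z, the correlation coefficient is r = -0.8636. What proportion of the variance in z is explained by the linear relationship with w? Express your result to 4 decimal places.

0.7458

r² = (-0.8636)² = 0.7458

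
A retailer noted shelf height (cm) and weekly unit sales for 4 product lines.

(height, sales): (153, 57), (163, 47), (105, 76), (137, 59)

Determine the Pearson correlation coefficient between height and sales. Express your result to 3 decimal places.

n = 4, Σx = 558, Σy = 239, Σx² = 79772, Σy² = 14715, Σxy = 32445
nΣxy − ΣxΣy = 129780 − 133362 = -3582
nΣx² − (Σx)² = 319088 − 311364 = 7724; nΣy² − (Σy)² = 58860 − 57121 = 1739
r = -3582 / √(7724 × 1739) = -3582 / 3664.9742 ≈ -0.977

-0.977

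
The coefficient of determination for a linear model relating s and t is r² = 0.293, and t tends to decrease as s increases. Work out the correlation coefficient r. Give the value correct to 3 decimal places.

-0.541

|r| = √0.293 = 0.541
The association is negative, so r = −0.541.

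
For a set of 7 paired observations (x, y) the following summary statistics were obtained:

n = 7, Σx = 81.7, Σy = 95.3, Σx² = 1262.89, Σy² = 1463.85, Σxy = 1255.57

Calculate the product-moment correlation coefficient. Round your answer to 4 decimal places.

0.6315

r = (nΣxy − ΣxΣy) / √[(nΣx² − (Σx)²)(nΣy² − (Σy)²)]
Numerator: 7×1255.57 − 81.7×95.3 = 1002.98
Denominator: √[(8840.23 − 6674.89)(10246.95 − 9082.09)] = √[2165.34 × 1164.86] = 1588.1807
r = 1002.98 / 1588.1807 ≈ 0.6315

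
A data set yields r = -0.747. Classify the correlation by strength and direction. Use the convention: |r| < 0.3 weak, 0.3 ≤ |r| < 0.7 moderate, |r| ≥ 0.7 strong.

strong negative

r = -0.747 < 0 so the relationship is negative.
|r| = 0.747, which falls in the strong range.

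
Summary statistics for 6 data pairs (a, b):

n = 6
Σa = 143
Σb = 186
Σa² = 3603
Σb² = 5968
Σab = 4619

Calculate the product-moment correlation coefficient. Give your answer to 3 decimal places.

0.938

r = (nΣab − ΣaΣb) / √[(nΣa² − (Σa)²)(nΣb² − (Σb)²)]
Numerator: 6×4619 − 143×186 = 1116
Denominator: √[(21618 − 20449)(35808 − 34596)] = √[1169 × 1212] = 1190.3058
r = 1116 / 1190.3058 ≈ 0.938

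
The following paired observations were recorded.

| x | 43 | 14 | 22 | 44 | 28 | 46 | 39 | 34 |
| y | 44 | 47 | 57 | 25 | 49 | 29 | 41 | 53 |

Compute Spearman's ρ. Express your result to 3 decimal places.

-0.786

Rank x: 6, 1, 2, 7, 3, 8, 5, 4
Rank y: 4, 5, 8, 1, 6, 2, 3, 7
d = rank(x) − rank(y): 2, -4, -6, 6, -3, 6, 2, -3; Σd² = 150
ρ = 1 − 6Σd² / [n(n²−1)] = 1 − 6×150 / (8×63) = 1 − 900/504 ≈ -0.786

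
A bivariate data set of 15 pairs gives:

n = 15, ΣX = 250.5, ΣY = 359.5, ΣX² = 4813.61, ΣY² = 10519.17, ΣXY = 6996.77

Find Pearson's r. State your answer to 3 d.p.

0.907

r = (nΣXY − ΣXΣY) / √[(nΣX² − (ΣX)²)(nΣY² − (ΣY)²)]
Numerator: 15×6996.77 − 250.5×359.5 = 14896.8
Denominator: √[(72204.15 − 62750.25)(157787.55 − 129240.25)] = √[9453.9 × 28547.3] = 16428.1259
r = 14896.8 / 16428.1259 ≈ 0.907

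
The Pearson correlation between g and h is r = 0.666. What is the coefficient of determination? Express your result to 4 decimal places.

0.4436

r² = (0.666)² = 0.4436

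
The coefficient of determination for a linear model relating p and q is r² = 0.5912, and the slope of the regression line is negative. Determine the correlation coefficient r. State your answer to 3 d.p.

-0.769

|r| = √0.5912 = 0.769
The association is negative, so r = −0.769.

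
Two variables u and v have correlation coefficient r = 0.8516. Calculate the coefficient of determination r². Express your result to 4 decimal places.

0.7252

r² = (0.8516)² = 0.7252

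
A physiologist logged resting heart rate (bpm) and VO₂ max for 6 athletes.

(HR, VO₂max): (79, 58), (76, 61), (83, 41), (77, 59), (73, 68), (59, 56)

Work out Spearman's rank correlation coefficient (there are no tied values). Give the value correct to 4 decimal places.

Rank HR: 5, 3, 6, 4, 2, 1
Rank VO₂max: 3, 5, 1, 4, 6, 2
d = rank(HR) − rank(VO₂max): 2, -2, 5, 0, -4, -1; Σd² = 50
ρ = 1 − 6Σd² / [n(n²−1)] = 1 − 6×50 / (6×35) = 1 − 300/210 ≈ -0.4286

-0.4286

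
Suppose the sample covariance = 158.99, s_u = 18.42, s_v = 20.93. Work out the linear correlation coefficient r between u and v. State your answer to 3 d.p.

r = Cov(u,v) / (s_u · s_v) = 158.99 / (18.42 × 20.93)
  = 158.99 / 385.5306 ≈ 0.412

0.412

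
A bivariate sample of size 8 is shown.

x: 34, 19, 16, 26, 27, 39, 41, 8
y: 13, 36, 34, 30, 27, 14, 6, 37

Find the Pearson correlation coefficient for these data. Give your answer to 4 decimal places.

n = 8, Σx = 210, Σy = 197, Σx² = 6444, Σy² = 5851, Σxy = 4267
nΣxy − ΣxΣy = 34136 − 41370 = -7234
nΣx² − (Σx)² = 51552 − 44100 = 7452; nΣy² − (Σy)² = 46808 − 38809 = 7999
r = -7234 / √(7452 × 7999) = -7234 / 7720.6572 ≈ -0.9370

-0.9370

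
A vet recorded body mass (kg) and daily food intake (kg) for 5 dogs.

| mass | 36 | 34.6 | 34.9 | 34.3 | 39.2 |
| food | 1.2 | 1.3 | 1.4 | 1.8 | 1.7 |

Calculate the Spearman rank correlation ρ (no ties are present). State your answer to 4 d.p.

-0.3000

Rank mass: 4, 2, 3, 1, 5
Rank food: 1, 2, 3, 5, 4
d = rank(mass) − rank(food): 3, 0, 0, -4, 1; Σd² = 26
ρ = 1 − 6Σd² / [n(n²−1)] = 1 − 6×26 / (5×24) = 1 − 156/120 ≈ -0.3000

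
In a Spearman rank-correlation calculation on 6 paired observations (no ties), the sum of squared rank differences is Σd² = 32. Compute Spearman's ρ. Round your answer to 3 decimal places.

ρ = 1 − 6Σd² / [n(n²−1)] = 1 − 6×32 / (6×35)
  = 1 − 192/210 = 1 − 0.9143 ≈ 0.086

0.086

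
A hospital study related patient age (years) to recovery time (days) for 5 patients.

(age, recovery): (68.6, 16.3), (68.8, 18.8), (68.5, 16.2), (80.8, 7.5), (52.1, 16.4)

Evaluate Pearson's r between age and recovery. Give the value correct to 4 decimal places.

n = 5, Σx = 338.8, Σy = 75.2, Σx² = 23374.7, Σy² = 1206.78, Σxy = 4981.76
nΣxy − ΣxΣy = 24908.8 − 25477.76 = -568.96
nΣx² − (Σx)² = 116873.5 − 114785.44 = 2088.06; nΣy² − (Σy)² = 6033.9 − 5655.04 = 378.86
r = -568.96 / √(2088.06 × 378.86) = -568.96 / 889.4281 ≈ -0.6397

-0.6397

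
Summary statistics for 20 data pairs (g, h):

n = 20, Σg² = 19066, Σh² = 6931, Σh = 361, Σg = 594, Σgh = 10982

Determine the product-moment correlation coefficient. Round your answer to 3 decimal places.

r = (nΣgh − ΣgΣh) / √[(nΣg² − (Σg)²)(nΣh² − (Σh)²)]
Numerator: 20×10982 − 594×361 = 5206
Denominator: √[(381320 − 352836)(138620 − 130321)] = √[28484 × 8299] = 15374.9379
r = 5206 / 15374.9379 ≈ 0.339

0.339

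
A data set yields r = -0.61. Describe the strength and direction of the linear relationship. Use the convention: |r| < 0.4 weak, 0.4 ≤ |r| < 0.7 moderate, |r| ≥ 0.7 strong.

r = -0.61 < 0 so the relationship is negative.
|r| = 0.61, which falls in the moderate range.

moderate negative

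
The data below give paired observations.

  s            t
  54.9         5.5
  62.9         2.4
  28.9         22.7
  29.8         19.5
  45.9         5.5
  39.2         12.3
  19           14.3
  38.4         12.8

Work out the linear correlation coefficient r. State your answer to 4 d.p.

n = 8, Σs = 319, Σt = 95, Σs² = 14172.68, Σt² = 1481.42, Σst = 3187.87
nΣst − ΣsΣt = 25502.96 − 30305 = -4802.04
nΣs² − (Σs)² = 113381.44 − 101761 = 11620.44; nΣt² − (Σt)² = 11851.36 − 9025 = 2826.36
r = -4802.04 / √(11620.44 × 2826.36) = -4802.04 / 5730.9290 ≈ -0.8379

-0.8379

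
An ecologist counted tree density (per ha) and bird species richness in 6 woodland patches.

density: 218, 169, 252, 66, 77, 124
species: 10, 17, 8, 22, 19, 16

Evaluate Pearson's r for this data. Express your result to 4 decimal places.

n = 6, Σx = 906, Σy = 92, Σx² = 165250, Σy² = 1554, Σxy = 11968
nΣxy − ΣxΣy = 71808 − 83352 = -11544
nΣx² − (Σx)² = 991500 − 820836 = 170664; nΣy² − (Σy)² = 9324 − 8464 = 860
r = -11544 / √(170664 × 860) = -11544 / 12114.9098 ≈ -0.9529

-0.9529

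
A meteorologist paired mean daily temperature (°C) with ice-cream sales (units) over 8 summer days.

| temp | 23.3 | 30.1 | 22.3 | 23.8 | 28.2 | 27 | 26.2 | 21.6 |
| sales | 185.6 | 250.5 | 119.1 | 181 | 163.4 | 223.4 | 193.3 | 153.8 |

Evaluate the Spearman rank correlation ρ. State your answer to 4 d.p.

0.7143

Rank temp: 3, 8, 2, 4, 7, 6, 5, 1
Rank sales: 5, 8, 1, 4, 3, 7, 6, 2
d = rank(temp) − rank(sales): -2, 0, 1, 0, 4, -1, -1, -1; Σd² = 24
ρ = 1 − 6Σd² / [n(n²−1)] = 1 − 6×24 / (8×63) = 1 − 144/504 ≈ 0.7143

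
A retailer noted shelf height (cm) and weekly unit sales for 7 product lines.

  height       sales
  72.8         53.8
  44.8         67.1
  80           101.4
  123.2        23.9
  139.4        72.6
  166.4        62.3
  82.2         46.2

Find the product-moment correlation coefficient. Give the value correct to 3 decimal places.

-0.163

n = 7, Σx = 708.8, Σy = 427.3, Σx² = 82763.28, Σy² = 29536.51, Σxy = 42264
nΣxy − ΣxΣy = 295848 − 302870.24 = -7022.24
nΣx² − (Σx)² = 579342.96 − 502397.44 = 76945.52; nΣy² − (Σy)² = 206755.57 − 182585.29 = 24170.28
r = -7022.24 / √(76945.52 × 24170.28) = -7022.24 / 43125.3378 ≈ -0.163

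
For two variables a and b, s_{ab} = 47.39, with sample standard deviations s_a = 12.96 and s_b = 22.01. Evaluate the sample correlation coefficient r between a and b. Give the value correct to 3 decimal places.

r = Cov(a,b) / (s_a · s_b) = 47.39 / (12.96 × 22.01)
  = 47.39 / 285.2496 ≈ 0.166

0.166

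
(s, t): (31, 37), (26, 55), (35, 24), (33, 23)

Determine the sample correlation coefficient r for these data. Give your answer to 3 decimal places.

-0.970

n = 4, Σs = 125, Σt = 139, Σs² = 3951, Σt² = 5499, Σst = 4176
nΣst − ΣsΣt = 16704 − 17375 = -671
nΣs² − (Σs)² = 15804 − 15625 = 179; nΣt² − (Σt)² = 21996 − 19321 = 2675
r = -671 / √(179 × 2675) = -671 / 691.9718 ≈ -0.970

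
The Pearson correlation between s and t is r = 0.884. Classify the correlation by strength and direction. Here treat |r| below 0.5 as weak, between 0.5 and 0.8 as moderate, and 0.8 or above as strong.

strong positive

r = 0.884 > 0 so the relationship is positive.
|r| = 0.884, which falls in the strong range.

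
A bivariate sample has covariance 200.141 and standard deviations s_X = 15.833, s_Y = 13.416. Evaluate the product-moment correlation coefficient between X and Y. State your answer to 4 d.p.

r = Cov(X,Y) / (s_X · s_Y) = 200.141 / (15.833 × 13.416)
  = 200.141 / 212.4155 ≈ 0.9422

0.9422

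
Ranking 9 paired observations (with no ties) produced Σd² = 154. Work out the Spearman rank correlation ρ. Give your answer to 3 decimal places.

-0.283

ρ = 1 − 6Σd² / [n(n²−1)] = 1 − 6×154 / (9×80)
  = 1 − 924/720 = 1 − 1.2833 ≈ -0.283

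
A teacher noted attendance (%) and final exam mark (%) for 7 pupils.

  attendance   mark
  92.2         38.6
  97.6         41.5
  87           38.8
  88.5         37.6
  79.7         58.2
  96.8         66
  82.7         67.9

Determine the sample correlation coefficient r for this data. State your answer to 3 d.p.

-0.260

n = 7, Σx = 624.5, Σy = 348.6, Σx² = 55989.47, Σy² = 18485.06, Σxy = 30955.19
nΣxy − ΣxΣy = 216686.33 − 217700.7 = -1014.37
nΣx² − (Σx)² = 391926.29 − 390000.25 = 1926.04; nΣy² − (Σy)² = 129395.42 − 121521.96 = 7873.46
r = -1014.37 / √(1926.04 × 7873.46) = -1014.37 / 3894.1750 ≈ -0.260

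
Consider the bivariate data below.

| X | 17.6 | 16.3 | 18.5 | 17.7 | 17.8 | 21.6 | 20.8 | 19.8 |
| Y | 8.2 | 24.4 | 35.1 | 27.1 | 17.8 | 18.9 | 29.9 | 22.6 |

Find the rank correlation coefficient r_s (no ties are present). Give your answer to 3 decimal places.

Rank X: 2, 1, 5, 3, 4, 8, 7, 6
Rank Y: 1, 5, 8, 6, 2, 3, 7, 4
d = rank(X) − rank(Y): 1, -4, -3, -3, 2, 5, 0, 2; Σd² = 68
ρ = 1 − 6Σd² / [n(n²−1)] = 1 − 6×68 / (8×63) = 1 − 408/504 ≈ 0.190

0.190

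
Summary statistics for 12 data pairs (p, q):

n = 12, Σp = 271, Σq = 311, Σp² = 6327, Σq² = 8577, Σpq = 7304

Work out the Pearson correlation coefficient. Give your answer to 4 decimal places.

r = (nΣpq − ΣpΣq) / √[(nΣp² − (Σp)²)(nΣq² − (Σq)²)]
Numerator: 12×7304 − 271×311 = 3367
Denominator: √[(75924 − 73441)(102924 − 96721)] = √[2483 × 6203] = 3924.5444
r = 3367 / 3924.5444 ≈ 0.8579

0.8579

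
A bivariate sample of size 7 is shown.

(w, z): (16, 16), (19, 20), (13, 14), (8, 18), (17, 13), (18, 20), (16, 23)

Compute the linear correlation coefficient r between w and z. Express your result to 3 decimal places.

n = 7, Σw = 107, Σz = 124, Σw² = 1719, Σz² = 2274, Σwz = 1911
nΣwz − ΣwΣz = 13377 − 13268 = 109
nΣw² − (Σw)² = 12033 − 11449 = 584; nΣz² − (Σz)² = 15918 − 15376 = 542
r = 109 / √(584 × 542) = 109 / 562.6082 ≈ 0.194

0.194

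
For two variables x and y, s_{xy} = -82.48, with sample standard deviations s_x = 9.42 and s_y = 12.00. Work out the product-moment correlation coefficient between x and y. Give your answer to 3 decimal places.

-0.730

r = Cov(x,y) / (s_x · s_y) = -82.48 / (9.42 × 12.00)
  = -82.48 / 113.0400 ≈ -0.730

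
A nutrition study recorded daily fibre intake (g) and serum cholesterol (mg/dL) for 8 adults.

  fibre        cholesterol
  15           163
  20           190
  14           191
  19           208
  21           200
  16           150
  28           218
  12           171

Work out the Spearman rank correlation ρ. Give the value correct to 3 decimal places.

Rank fibre: 3, 6, 2, 5, 7, 4, 8, 1
Rank cholesterol: 2, 4, 5, 7, 6, 1, 8, 3
d = rank(fibre) − rank(cholesterol): 1, 2, -3, -2, 1, 3, 0, -2; Σd² = 32
ρ = 1 − 6Σd² / [n(n²−1)] = 1 − 6×32 / (8×63) = 1 − 192/504 ≈ 0.619

0.619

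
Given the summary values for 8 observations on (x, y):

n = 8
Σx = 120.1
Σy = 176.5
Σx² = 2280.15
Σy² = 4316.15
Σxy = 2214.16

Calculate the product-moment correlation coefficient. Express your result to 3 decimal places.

r = (nΣxy − ΣxΣy) / √[(nΣx² − (Σx)²)(nΣy² − (Σy)²)]
Numerator: 8×2214.16 − 120.1×176.5 = -3484.37
Denominator: √[(18241.2 − 14424.01)(34529.2 − 31152.25)] = √[3817.19 × 3376.95] = 3590.3286
r = -3484.37 / 3590.3286 ≈ -0.970

-0.970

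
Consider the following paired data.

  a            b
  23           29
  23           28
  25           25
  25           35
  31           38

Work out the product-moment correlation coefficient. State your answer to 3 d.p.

0.741

n = 5, Σa = 127, Σb = 155, Σa² = 3269, Σb² = 4919, Σab = 3989
nΣab − ΣaΣb = 19945 − 19685 = 260
nΣa² − (Σa)² = 16345 − 16129 = 216; nΣb² − (Σb)² = 24595 − 24025 = 570
r = 260 / √(216 × 570) = 260 / 350.8846 ≈ 0.741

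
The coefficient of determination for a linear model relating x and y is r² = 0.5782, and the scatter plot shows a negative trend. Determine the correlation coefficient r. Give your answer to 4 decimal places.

|r| = √0.5782 = 0.7604
The association is negative, so r = −0.7604.

-0.7604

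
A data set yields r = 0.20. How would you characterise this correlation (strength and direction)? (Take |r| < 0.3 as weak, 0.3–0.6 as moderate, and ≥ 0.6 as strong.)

r = 0.20 > 0 so the relationship is positive.
|r| = 0.20, which falls in the weak range.

weak positive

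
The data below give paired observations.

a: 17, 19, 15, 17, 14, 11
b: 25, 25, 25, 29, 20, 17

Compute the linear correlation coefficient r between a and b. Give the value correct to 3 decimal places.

0.823

n = 6, Σa = 93, Σb = 141, Σa² = 1481, Σb² = 3405, Σab = 2235
nΣab − ΣaΣb = 13410 − 13113 = 297
nΣa² − (Σa)² = 8886 − 8649 = 237; nΣb² − (Σb)² = 20430 − 19881 = 549
r = 297 / √(237 × 549) = 297 / 360.7118 ≈ 0.823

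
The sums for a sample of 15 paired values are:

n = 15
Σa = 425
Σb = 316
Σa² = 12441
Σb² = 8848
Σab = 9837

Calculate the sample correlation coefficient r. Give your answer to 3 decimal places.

r = (nΣab − ΣaΣb) / √[(nΣa² − (Σa)²)(nΣb² − (Σb)²)]
Numerator: 15×9837 − 425×316 = 13255
Denominator: √[(186615 − 180625)(132720 − 99856)] = √[5990 × 32864] = 14030.5153
r = 13255 / 14030.5153 ≈ 0.945

0.945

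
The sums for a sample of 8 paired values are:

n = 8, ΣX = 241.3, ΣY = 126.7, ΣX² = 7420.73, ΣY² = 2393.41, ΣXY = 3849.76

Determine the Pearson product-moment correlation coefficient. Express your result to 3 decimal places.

r = (nΣXY − ΣXΣY) / √[(nΣX² − (ΣX)²)(nΣY² − (ΣY)²)]
Numerator: 8×3849.76 − 241.3×126.7 = 225.37
Denominator: √[(59365.84 − 58225.69)(19147.28 − 16052.89)] = √[1140.15 × 3094.39] = 1878.3154
r = 225.37 / 1878.3154 ≈ 0.120

0.120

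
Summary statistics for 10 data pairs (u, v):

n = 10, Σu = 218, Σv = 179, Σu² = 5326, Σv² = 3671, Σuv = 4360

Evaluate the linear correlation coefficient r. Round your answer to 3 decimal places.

r = (nΣuv − ΣuΣv) / √[(nΣu² − (Σu)²)(nΣv² − (Σv)²)]
Numerator: 10×4360 − 218×179 = 4578
Denominator: √[(53260 − 47524)(36710 − 32041)] = √[5736 × 4669] = 5175.0733
r = 4578 / 5175.0733 ≈ 0.885

0.885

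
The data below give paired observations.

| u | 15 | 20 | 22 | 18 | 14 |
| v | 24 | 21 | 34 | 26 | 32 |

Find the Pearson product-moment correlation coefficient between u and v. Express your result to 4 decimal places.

n = 5, Σu = 89, Σv = 137, Σu² = 1629, Σv² = 3873, Σuv = 2444
nΣuv − ΣuΣv = 12220 − 12193 = 27
nΣu² − (Σu)² = 8145 − 7921 = 224; nΣv² − (Σv)² = 19365 − 18769 = 596
r = 27 / √(224 × 596) = 27 / 365.3820 ≈ 0.0739

0.0739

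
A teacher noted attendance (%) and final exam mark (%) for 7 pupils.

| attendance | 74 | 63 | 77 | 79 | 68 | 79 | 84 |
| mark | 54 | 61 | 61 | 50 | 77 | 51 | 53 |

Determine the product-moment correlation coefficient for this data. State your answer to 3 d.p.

n = 7, Σx = 524, Σy = 407, Σx² = 39536, Σy² = 24197, Σxy = 30203
nΣxy − ΣxΣy = 211421 − 213268 = -1847
nΣx² − (Σx)² = 276752 − 274576 = 2176; nΣy² − (Σy)² = 169379 − 165649 = 3730
r = -1847 / √(2176 × 3730) = -1847 / 2848.9437 ≈ -0.648

-0.648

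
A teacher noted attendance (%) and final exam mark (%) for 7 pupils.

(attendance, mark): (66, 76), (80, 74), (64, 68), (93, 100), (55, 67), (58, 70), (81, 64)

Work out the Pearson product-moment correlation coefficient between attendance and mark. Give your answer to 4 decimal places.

0.6597

n = 7, Σx = 497, Σy = 519, Σx² = 36451, Σy² = 39361, Σxy = 37517
nΣxy − ΣxΣy = 262619 − 257943 = 4676
nΣx² − (Σx)² = 255157 − 247009 = 8148; nΣy² − (Σy)² = 275527 − 269361 = 6166
r = 4676 / √(8148 × 6166) = 4676 / 7088.0581 ≈ 0.6597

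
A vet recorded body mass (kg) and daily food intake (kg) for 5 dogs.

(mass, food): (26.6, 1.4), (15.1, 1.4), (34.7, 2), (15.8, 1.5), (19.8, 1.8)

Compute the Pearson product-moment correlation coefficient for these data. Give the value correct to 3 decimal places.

0.641

n = 5, Σx = 112, Σy = 8.1, Σx² = 2781.34, Σy² = 13.41, Σxy = 187.12
nΣxy − ΣxΣy = 935.6 − 907.2 = 28.4
nΣx² − (Σx)² = 13906.7 − 12544 = 1362.7; nΣy² − (Σy)² = 67.05 − 65.61 = 1.44
r = 28.4 / √(1362.7 × 1.44) = 28.4 / 44.2977 ≈ 0.641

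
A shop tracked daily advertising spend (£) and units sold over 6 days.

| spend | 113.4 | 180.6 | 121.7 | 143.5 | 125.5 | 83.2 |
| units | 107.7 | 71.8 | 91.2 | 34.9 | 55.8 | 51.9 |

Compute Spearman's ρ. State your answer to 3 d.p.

Rank spend: 2, 6, 3, 5, 4, 1
Rank units: 6, 4, 5, 1, 3, 2
d = rank(spend) − rank(units): -4, 2, -2, 4, 1, -1; Σd² = 42
ρ = 1 − 6Σd² / [n(n²−1)] = 1 − 6×42 / (6×35) = 1 − 252/210 ≈ -0.200

-0.200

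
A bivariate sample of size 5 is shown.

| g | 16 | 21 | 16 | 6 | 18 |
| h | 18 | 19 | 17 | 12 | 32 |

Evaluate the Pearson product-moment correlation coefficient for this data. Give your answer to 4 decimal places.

0.5830

n = 5, Σg = 77, Σh = 98, Σg² = 1313, Σh² = 2142, Σgh = 1607
nΣgh − ΣgΣh = 8035 − 7546 = 489
nΣg² − (Σg)² = 6565 − 5929 = 636; nΣh² − (Σh)² = 10710 − 9604 = 1106
r = 489 / √(636 × 1106) = 489 / 838.6990 ≈ 0.5830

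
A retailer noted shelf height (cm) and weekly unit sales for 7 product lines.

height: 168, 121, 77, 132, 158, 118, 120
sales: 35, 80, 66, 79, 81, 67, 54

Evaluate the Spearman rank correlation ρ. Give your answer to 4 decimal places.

Rank height: 7, 4, 1, 5, 6, 2, 3
Rank sales: 1, 6, 3, 5, 7, 4, 2
d = rank(height) − rank(sales): 6, -2, -2, 0, -1, -2, 1; Σd² = 50
ρ = 1 − 6Σd² / [n(n²−1)] = 1 − 6×50 / (7×48) = 1 − 300/336 ≈ 0.1071

0.1071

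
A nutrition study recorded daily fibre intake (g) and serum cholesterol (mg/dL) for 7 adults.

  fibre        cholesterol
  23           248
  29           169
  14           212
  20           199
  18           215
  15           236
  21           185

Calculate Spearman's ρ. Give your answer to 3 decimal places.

Rank fibre: 6, 7, 1, 4, 3, 2, 5
Rank cholesterol: 7, 1, 4, 3, 5, 6, 2
d = rank(fibre) − rank(cholesterol): -1, 6, -3, 1, -2, -4, 3; Σd² = 76
ρ = 1 − 6Σd² / [n(n²−1)] = 1 − 6×76 / (7×48) = 1 − 456/336 ≈ -0.357

-0.357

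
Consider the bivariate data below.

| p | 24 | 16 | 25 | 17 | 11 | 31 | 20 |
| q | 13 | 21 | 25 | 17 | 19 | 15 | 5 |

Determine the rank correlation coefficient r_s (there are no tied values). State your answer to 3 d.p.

-0.214

Rank p: 5, 2, 6, 3, 1, 7, 4
Rank q: 2, 6, 7, 4, 5, 3, 1
d = rank(p) − rank(q): 3, -4, -1, -1, -4, 4, 3; Σd² = 68
ρ = 1 − 6Σd² / [n(n²−1)] = 1 − 6×68 / (7×48) = 1 − 408/336 ≈ -0.214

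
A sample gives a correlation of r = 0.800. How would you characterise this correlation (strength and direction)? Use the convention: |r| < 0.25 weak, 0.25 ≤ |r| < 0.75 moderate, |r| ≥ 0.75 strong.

strong positive

r = 0.800 > 0 so the relationship is positive.
|r| = 0.800, which falls in the strong range.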